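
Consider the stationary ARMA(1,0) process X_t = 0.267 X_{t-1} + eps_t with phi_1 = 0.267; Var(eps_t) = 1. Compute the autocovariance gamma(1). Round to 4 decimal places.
\gamma(1) = 0.2875

Multiply the model equation by X_{t-k} and take expectations. With theta_0 = psi_0 = 1 and psi_j the MA(infinity) weights, this gives
  gamma(k) - sum_i phi_i gamma(k-i) = c_k,
  c_k = sigma^2 * sum_{j=k..q} theta_j psi_{j-k}   (c_k = 0 for k > q),
using gamma(-m) = gamma(m).
Pure AR (q = 0): c_0 = sigma^2 = 1, c_k = 0 for k >= 1.
Equations for k = 0 and k = 1 (AR order 1):
  gamma(0) = phi_1 gamma(1) + c_0
  gamma(1) = phi_1 gamma(0) + c_1
Substituting the second into the first: gamma(0) (1 - phi_1^2) = c_0 + phi_1 c_1, so
  gamma(0) = c_0 / (1 - phi_1^2) = 1 / (1 - (0.267)^2) = 1 / 0.928711 = 1.076761.
  gamma(1) = phi_1 gamma(0) = (0.267)(1.076761) = 0.287495.
Therefore gamma(1) = 0.2875 (to 4 decimal places).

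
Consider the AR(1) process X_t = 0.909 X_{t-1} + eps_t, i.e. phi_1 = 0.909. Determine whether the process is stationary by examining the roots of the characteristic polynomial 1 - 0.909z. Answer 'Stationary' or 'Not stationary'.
\text{Stationary}

The AR(p) characteristic polynomial is P(z) = 1 - 0.909z.
Stationarity requires all roots to lie outside the unit circle, i.e. |z| > 1 for every root.
This is linear in z: 1 + (-0.909) z = 0  =>  z = -1/(-0.909) = 1.10011,  |z| = 1.10011.
Moduli of all roots: 1.1001.
All moduli strictly greater than 1? Yes.
Verdict: Stationary.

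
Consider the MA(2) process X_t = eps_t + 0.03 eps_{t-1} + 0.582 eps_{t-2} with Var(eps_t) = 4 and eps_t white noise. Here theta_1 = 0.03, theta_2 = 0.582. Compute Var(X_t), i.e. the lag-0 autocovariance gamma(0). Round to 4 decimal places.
\gamma(0) = 5.3585

For an MA(q) process X_t = eps_t + sum_i theta_i eps_{t-i} with
Var(eps_t) = sigma^2, the variance is
  gamma(0) = sigma^2 * (1 + sum_i theta_i^2).
  sum_i theta_i^2 = (0.03)^2 + (0.582)^2 = 0.0009 + 0.338724 = 0.339624.
  gamma(0) = 4 * (1 + 0.339624) = 4 * 1.339624 = 5.358496, which rounds to 5.3585.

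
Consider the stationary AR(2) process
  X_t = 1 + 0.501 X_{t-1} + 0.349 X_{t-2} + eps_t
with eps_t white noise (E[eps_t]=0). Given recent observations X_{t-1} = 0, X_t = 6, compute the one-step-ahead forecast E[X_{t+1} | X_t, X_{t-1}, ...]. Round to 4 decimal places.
E[X_{t+1} \mid \mathcal F_t] = 4.0060

For an AR(p) model X_t = c + sum_i phi_i X_{t-i} + eps_t, the
one-step-ahead conditional mean is
  E[X_{t+1} | X_t, ...] = c + sum_i phi_i X_{t+1-i}.
Substitute known values:
  E[X_{t+1} | ...] = 1 + (0.501) * (6) + (0.349) * (0)
                   = 4.0060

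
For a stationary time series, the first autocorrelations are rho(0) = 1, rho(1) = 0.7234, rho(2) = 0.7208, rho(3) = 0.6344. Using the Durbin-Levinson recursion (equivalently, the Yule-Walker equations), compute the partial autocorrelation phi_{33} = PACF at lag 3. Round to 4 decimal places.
\phi_{33} = 0.0742

The PACF at lag k is phi_{kk}, the last component of the solution
to the Yule-Walker system G_k phi = r_k where
  (G_k)_{ij} = rho(|i - j|), (r_k)_i = rho(i), i,j = 1..k.
Equivalently, Durbin-Levinson gives phi_{kk} iteratively:
  phi_{11} = rho(1)
  phi_{kk} = [rho(k) - sum_{j=1..k-1} phi_{k-1,j} rho(k-j)]
            / [1 - sum_{j=1..k-1} phi_{k-1,j} rho(j)],
  phi_{k,j} = phi_{k-1,j} - phi_{kk} phi_{k-1,k-j},  j = 1..k-1.
Step k = 1:
  phi_11 = rho(1) = 0.7234.
Step k = 2:
  phi_22 = [rho(2) - phi_11 rho(1)] / [1 - phi_11 rho(1)] = [0.7208 - (0.7234)(0.7234)] / [1 - (0.7234)(0.7234)]
         = 0.19749244 / 0.47669244 = 0.414297.
  Update: phi_21 = phi_11 - phi_22 phi_11 = 0.7234 - (0.414297)(0.7234) = 0.423697.
Step k = 3:
  phi_33 = [rho(3) - phi_21 rho(2) - phi_22 rho(1)] / [1 - phi_21 rho(1) - phi_22 rho(2)]
    numerator   = 0.6344 - (0.423697)(0.7208) - (0.414297)(0.7234) = 0.02929627
    denominator = 1 - (0.423697)(0.7234) - (0.414297)(0.7208) = 0.39487183
  phi_33 = 0.02929627 / 0.39487183 = 0.0742.
Therefore phi_{33} = 0.0742.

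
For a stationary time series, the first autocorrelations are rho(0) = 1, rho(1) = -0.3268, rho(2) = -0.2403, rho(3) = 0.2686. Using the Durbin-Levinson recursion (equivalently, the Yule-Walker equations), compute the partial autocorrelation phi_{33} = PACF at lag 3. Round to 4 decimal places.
\phi_{33} = 0.0429

The PACF at lag k is phi_{kk}, the last component of the solution
to the Yule-Walker system G_k phi = r_k where
  (G_k)_{ij} = rho(|i - j|), (r_k)_i = rho(i), i,j = 1..k.
Equivalently, Durbin-Levinson gives phi_{kk} iteratively:
  phi_{11} = rho(1)
  phi_{kk} = [rho(k) - sum_{j=1..k-1} phi_{k-1,j} rho(k-j)]
            / [1 - sum_{j=1..k-1} phi_{k-1,j} rho(j)],
  phi_{k,j} = phi_{k-1,j} - phi_{kk} phi_{k-1,k-j},  j = 1..k-1.
Step k = 1:
  phi_11 = rho(1) = -0.3268.
Step k = 2:
  phi_22 = [rho(2) - phi_11 rho(1)] / [1 - phi_11 rho(1)] = [-0.2403 - (-0.3268)(-0.3268)] / [1 - (-0.3268)(-0.3268)]
         = -0.34709824 / 0.89320176 = -0.3886.
  Update: phi_21 = phi_11 - phi_22 phi_11 = -0.3268 - (-0.3886)(-0.3268) = -0.453794.
Step k = 3:
  phi_33 = [rho(3) - phi_21 rho(2) - phi_22 rho(1)] / [1 - phi_21 rho(1) - phi_22 rho(2)]
    numerator   = 0.2686 - (-0.453794)(-0.2403) - (-0.3886)(-0.3268) = 0.03255869
    denominator = 1 - (-0.453794)(-0.3268) - (-0.3886)(-0.2403) = 0.75831937
  phi_33 = 0.03255869 / 0.75831937 = 0.0429.
Therefore phi_{33} = 0.0429.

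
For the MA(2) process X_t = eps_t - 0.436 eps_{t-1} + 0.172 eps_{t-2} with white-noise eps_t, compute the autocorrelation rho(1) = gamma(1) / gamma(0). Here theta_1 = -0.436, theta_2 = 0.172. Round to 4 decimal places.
\rho(1) = -0.4190

For an MA(q) process with theta_0 = 1, the autocovariance is
  gamma(k) = sigma^2 * sum_{i=0..q-k} theta_i * theta_{i+k},
and rho(k) = gamma(k) / gamma(0). Sigma^2 cancels.
  numerator   = (1)*(-0.436) + (-0.436)*(0.172) = -0.510992.
  denominator = (1)^2 + (-0.436)^2 + (0.172)^2 = 1.21968.
  rho(1) = -0.510992 / 1.21968 = -0.4190.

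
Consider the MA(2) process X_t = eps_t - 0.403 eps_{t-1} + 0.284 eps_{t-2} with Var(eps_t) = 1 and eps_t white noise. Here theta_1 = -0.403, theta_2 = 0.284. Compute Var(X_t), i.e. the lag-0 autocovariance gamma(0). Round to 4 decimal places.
\gamma(0) = 1.2431

For an MA(q) process X_t = eps_t + sum_i theta_i eps_{t-i} with
Var(eps_t) = sigma^2, the variance is
  gamma(0) = sigma^2 * (1 + sum_i theta_i^2).
  sum_i theta_i^2 = (-0.403)^2 + (0.284)^2 = 0.162409 + 0.080656 = 0.243065.
  gamma(0) = 1 * (1 + 0.243065) = 1 * 1.243065 = 1.243065, which rounds to 1.2431.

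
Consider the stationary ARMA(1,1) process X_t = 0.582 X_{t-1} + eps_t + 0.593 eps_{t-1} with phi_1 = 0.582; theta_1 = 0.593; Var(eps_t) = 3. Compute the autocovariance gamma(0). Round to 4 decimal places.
\gamma(0) = 9.2635

Multiply the model equation by X_{t-k} and take expectations. With theta_0 = psi_0 = 1 and psi_j the MA(infinity) weights, this gives
  gamma(k) - sum_i phi_i gamma(k-i) = c_k,
  c_k = sigma^2 * sum_{j=k..q} theta_j psi_{j-k}   (c_k = 0 for k > q),
using gamma(-m) = gamma(m).
psi-weights needed (psi_j = theta_j + sum_i phi_i psi_{j-i}):
  psi_1 = theta_1 + phi_1 = 0.593 + (0.582) = 1.175
Right-hand sides:
  c_0 = sigma^2 (1 + theta_1 psi_1) = 3 * (1 + (0.593)(1.175)) = 3 * 1.696775 = 5.090325
  c_1 = sigma^2 theta_1 = 3 * (0.593) = 1.779
  c_2 = 0
Equations for k = 0 and k = 1 (AR order 1):
  gamma(0) = phi_1 gamma(1) + c_0
  gamma(1) = phi_1 gamma(0) + c_1
Substituting the second into the first: gamma(0) (1 - phi_1^2) = c_0 + phi_1 c_1, so
  gamma(0) = (c_0 + phi_1 c_1) / (1 - phi_1^2) = (5.090325 + (0.582)(1.779)) / (1 - (0.582)^2) = 6.125703 / 0.661276 = 9.263459.
Therefore gamma(0) = 9.2635 (to 4 decimal places).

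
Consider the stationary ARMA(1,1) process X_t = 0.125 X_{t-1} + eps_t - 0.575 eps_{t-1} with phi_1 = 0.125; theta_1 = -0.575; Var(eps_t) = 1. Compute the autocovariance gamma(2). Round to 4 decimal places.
\gamma(2) = -0.0530

Multiply the model equation by X_{t-k} and take expectations. With theta_0 = psi_0 = 1 and psi_j the MA(infinity) weights, this gives
  gamma(k) - sum_i phi_i gamma(k-i) = c_k,
  c_k = sigma^2 * sum_{j=k..q} theta_j psi_{j-k}   (c_k = 0 for k > q),
using gamma(-m) = gamma(m).
psi-weights needed (psi_j = theta_j + sum_i phi_i psi_{j-i}):
  psi_1 = theta_1 + phi_1 = -0.575 + (0.125) = -0.45
Right-hand sides:
  c_0 = sigma^2 (1 + theta_1 psi_1) = 1 * (1 + (-0.575)(-0.45)) = 1 * 1.25875 = 1.25875
  c_1 = sigma^2 theta_1 = 1 * (-0.575) = -0.575
  c_2 = 0
Equations for k = 0 and k = 1 (AR order 1):
  gamma(0) = phi_1 gamma(1) + c_0
  gamma(1) = phi_1 gamma(0) + c_1
Substituting the second into the first: gamma(0) (1 - phi_1^2) = c_0 + phi_1 c_1, so
  gamma(0) = (c_0 + phi_1 c_1) / (1 - phi_1^2) = (1.25875 + (0.125)(-0.575)) / (1 - (0.125)^2) = 1.186875 / 0.984375 = 1.205714.
  gamma(1) = phi_1 gamma(0) + c_1 = (0.125)(1.205714) + (-0.575) = -0.424286.
For k = 2 (> q): gamma(2) = phi_1 gamma(1) = (0.125)(-0.424286) = -0.053036.
Therefore gamma(2) = -0.0530 (to 4 decimal places).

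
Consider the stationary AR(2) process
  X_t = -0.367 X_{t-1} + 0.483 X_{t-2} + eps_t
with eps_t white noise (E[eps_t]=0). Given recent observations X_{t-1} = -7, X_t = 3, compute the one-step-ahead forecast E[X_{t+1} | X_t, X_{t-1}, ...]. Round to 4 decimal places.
E[X_{t+1} \mid \mathcal F_t] = -4.4820

For an AR(p) model X_t = c + sum_i phi_i X_{t-i} + eps_t, the
one-step-ahead conditional mean is
  E[X_{t+1} | X_t, ...] = c + sum_i phi_i X_{t+1-i}.
Substitute known values:
  E[X_{t+1} | ...] = (-0.367) * (3) + (0.483) * (-7)
                   = -4.4820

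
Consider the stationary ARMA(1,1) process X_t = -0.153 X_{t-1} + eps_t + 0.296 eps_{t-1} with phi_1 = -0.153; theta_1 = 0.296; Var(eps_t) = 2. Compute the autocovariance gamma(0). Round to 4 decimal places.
\gamma(0) = 2.0419

Multiply the model equation by X_{t-k} and take expectations. With theta_0 = psi_0 = 1 and psi_j the MA(infinity) weights, this gives
  gamma(k) - sum_i phi_i gamma(k-i) = c_k,
  c_k = sigma^2 * sum_{j=k..q} theta_j psi_{j-k}   (c_k = 0 for k > q),
using gamma(-m) = gamma(m).
psi-weights needed (psi_j = theta_j + sum_i phi_i psi_{j-i}):
  psi_1 = theta_1 + phi_1 = 0.296 + (-0.153) = 0.143
Right-hand sides:
  c_0 = sigma^2 (1 + theta_1 psi_1) = 2 * (1 + (0.296)(0.143)) = 2 * 1.042328 = 2.084656
  c_1 = sigma^2 theta_1 = 2 * (0.296) = 0.592
  c_2 = 0
Equations for k = 0 and k = 1 (AR order 1):
  gamma(0) = phi_1 gamma(1) + c_0
  gamma(1) = phi_1 gamma(0) + c_1
Substituting the second into the first: gamma(0) (1 - phi_1^2) = c_0 + phi_1 c_1, so
  gamma(0) = (c_0 + phi_1 c_1) / (1 - phi_1^2) = (2.084656 + (-0.153)(0.592)) / (1 - (-0.153)^2) = 1.99408 / 0.976591 = 2.041878.
Therefore gamma(0) = 2.0419 (to 4 decimal places).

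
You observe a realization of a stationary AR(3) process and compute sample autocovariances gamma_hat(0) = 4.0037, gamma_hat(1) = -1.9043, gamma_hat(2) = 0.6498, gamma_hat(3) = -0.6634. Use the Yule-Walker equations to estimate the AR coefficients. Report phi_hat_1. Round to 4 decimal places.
\hat\phi_{1} = -0.5280

The Yule-Walker equations for an AR(p) process read, in matrix form,
  Gamma_p phi = r_p,   with   (Gamma_p)_{ij} = gamma(|i - j|),
                       (r_p)_i = gamma(i),   i,j = 1..p.
Substitute the sample gammas (Toeplitz matrix and right-hand side of size 3):
  Gamma_p = [[4.0037, -1.9043, 0.6498], [-1.9043, 4.0037, -1.9043], [0.6498, -1.9043, 4.0037]]
  r_p     = [-1.9043, 0.6498, -0.6634]
Written out (R1..R3):
  (R1) 4.0037 phi_1 - 1.9043 phi_2 + 0.6498 phi_3 = -1.9043
  (R2) -1.9043 phi_1 + 4.0037 phi_2 - 1.9043 phi_3 = 0.6498
  (R3) 0.6498 phi_1 - 1.9043 phi_2 + 4.0037 phi_3 = -0.6634
Gaussian elimination:
  R2 <- R2 - (-1.9043/4.0037) R1 = R2 - (-0.475635) R1:  3.097948 phi_2 - 1.595232 phi_3 = -0.255952
  R3 <- R3 - (0.6498/4.0037) R1 = R3 - (0.1623) R1:  -1.595232 phi_2 + 3.898238 phi_3 = -0.354332
  R3 <- R3 - (-1.595232/3.097948) R2 = R3 - (-0.514932) R2:  3.076802 phi_3 = -0.48613
Back-substitution:
  phi_hat_3 = -0.48613 / 3.076802 = -0.157999
  phi_hat_2 = (-0.255952 - (-1.595232)(-0.157999)) / 3.097948 = -0.163978
  phi_hat_1 = (-1.9043 - (-1.9043)(-0.163978) - (0.6498)(-0.157999)) / 4.0037 = -0.527986
So phi_hat = [-0.5280, -0.1640, -0.1580].
Therefore phi_hat_1 = -0.5280.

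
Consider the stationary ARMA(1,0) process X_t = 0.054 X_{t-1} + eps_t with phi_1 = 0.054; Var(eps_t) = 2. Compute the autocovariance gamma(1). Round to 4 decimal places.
\gamma(1) = 0.1083

Multiply the model equation by X_{t-k} and take expectations. With theta_0 = psi_0 = 1 and psi_j the MA(infinity) weights, this gives
  gamma(k) - sum_i phi_i gamma(k-i) = c_k,
  c_k = sigma^2 * sum_{j=k..q} theta_j psi_{j-k}   (c_k = 0 for k > q),
using gamma(-m) = gamma(m).
Pure AR (q = 0): c_0 = sigma^2 = 2, c_k = 0 for k >= 1.
Equations for k = 0 and k = 1 (AR order 1):
  gamma(0) = phi_1 gamma(1) + c_0
  gamma(1) = phi_1 gamma(0) + c_1
Substituting the second into the first: gamma(0) (1 - phi_1^2) = c_0 + phi_1 c_1, so
  gamma(0) = c_0 / (1 - phi_1^2) = 2 / (1 - (0.054)^2) = 2 / 0.997084 = 2.005849.
  gamma(1) = phi_1 gamma(0) = (0.054)(2.005849) = 0.108316.
Therefore gamma(1) = 0.1083 (to 4 decimal places).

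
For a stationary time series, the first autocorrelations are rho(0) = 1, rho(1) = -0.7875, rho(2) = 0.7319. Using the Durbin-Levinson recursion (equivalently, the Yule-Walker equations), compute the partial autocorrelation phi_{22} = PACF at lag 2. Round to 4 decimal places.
\phi_{22} = 0.2942

The PACF at lag k is phi_{kk}, the last component of the solution
to the Yule-Walker system G_k phi = r_k where
  (G_k)_{ij} = rho(|i - j|), (r_k)_i = rho(i), i,j = 1..k.
Equivalently, Durbin-Levinson gives phi_{kk} iteratively:
  phi_{11} = rho(1)
  phi_{kk} = [rho(k) - sum_{j=1..k-1} phi_{k-1,j} rho(k-j)]
            / [1 - sum_{j=1..k-1} phi_{k-1,j} rho(j)],
  phi_{k,j} = phi_{k-1,j} - phi_{kk} phi_{k-1,k-j},  j = 1..k-1.
Step k = 1:
  phi_11 = rho(1) = -0.7875.
Step k = 2:
  phi_22 = [rho(2) - phi_11 rho(1)] / [1 - phi_11 rho(1)] = [0.7319 - (-0.7875)(-0.7875)] / [1 - (-0.7875)(-0.7875)]
         = 0.11174375 / 0.37984375 = 0.2942.
Therefore phi_{22} = 0.2942.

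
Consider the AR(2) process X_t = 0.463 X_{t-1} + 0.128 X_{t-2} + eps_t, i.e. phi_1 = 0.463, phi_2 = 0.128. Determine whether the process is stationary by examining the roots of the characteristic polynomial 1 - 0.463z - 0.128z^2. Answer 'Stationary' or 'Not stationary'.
\text{Stationary}

The AR(p) characteristic polynomial is P(z) = 1 - 0.463z - 0.128z^2.
Stationarity requires all roots to lie outside the unit circle, i.e. |z| > 1 for every root.
Set 1 + (-0.463) z + (-0.128) z^2 = 0, i.e. a z^2 + b z + c = 0 with a = -0.128, b = -0.463, c = 1.
Discriminant D = b^2 - 4ac = (-0.463)^2 - 4*(-0.128)*1 = 0.214369 - (-0.512) = 0.726369.
D >= 0, so the roots are real: z = (-b +/- sqrt(D)) / (2a) = (0.463 +/- 0.852273) / (-0.256).
  z_1 = (0.463 + 0.852273) / (-0.256) = -5.1378,   |z_1| = 5.1378.
  z_2 = (0.463 - 0.852273) / (-0.256) = 1.5206,   |z_2| = 1.5206.
Moduli of all roots: 5.1378, 1.5206.
All moduli strictly greater than 1? Yes.
Verdict: Stationary.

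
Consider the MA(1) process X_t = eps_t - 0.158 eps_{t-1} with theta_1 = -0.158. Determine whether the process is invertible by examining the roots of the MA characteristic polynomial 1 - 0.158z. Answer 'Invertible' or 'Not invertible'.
\text{Invertible}

The MA(q) characteristic polynomial is P(z) = 1 - 0.158z.
Invertibility requires all roots to lie outside the unit circle, i.e. |z| > 1 for every root.
This is linear in z: 1 + (-0.158) z = 0  =>  z = -1/(-0.158) = 6.329114,  |z| = 6.329114.
Moduli of all roots: 6.3291.
All moduli strictly greater than 1? Yes.
Verdict: Invertible.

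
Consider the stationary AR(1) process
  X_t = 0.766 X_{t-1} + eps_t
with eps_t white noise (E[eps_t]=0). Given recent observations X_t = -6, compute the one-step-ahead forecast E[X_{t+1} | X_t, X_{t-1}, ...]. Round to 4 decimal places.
E[X_{t+1} \mid \mathcal F_t] = -4.5960

For an AR(p) model X_t = c + sum_i phi_i X_{t-i} + eps_t, the
one-step-ahead conditional mean is
  E[X_{t+1} | X_t, ...] = c + sum_i phi_i X_{t+1-i}.
Substitute known values:
  E[X_{t+1} | ...] = (0.766) * (-6)
                   = -4.5960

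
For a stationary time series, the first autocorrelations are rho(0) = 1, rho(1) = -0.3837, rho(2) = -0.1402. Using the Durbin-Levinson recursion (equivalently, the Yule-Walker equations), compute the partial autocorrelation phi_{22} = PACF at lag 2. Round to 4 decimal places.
\phi_{22} = -0.3370

The PACF at lag k is phi_{kk}, the last component of the solution
to the Yule-Walker system G_k phi = r_k where
  (G_k)_{ij} = rho(|i - j|), (r_k)_i = rho(i), i,j = 1..k.
Equivalently, Durbin-Levinson gives phi_{kk} iteratively:
  phi_{11} = rho(1)
  phi_{kk} = [rho(k) - sum_{j=1..k-1} phi_{k-1,j} rho(k-j)]
            / [1 - sum_{j=1..k-1} phi_{k-1,j} rho(j)],
  phi_{k,j} = phi_{k-1,j} - phi_{kk} phi_{k-1,k-j},  j = 1..k-1.
Step k = 1:
  phi_11 = rho(1) = -0.3837.
Step k = 2:
  phi_22 = [rho(2) - phi_11 rho(1)] / [1 - phi_11 rho(1)] = [-0.1402 - (-0.3837)(-0.3837)] / [1 - (-0.3837)(-0.3837)]
         = -0.28742569 / 0.85277431 = -0.337.
Therefore phi_{22} = -0.3370.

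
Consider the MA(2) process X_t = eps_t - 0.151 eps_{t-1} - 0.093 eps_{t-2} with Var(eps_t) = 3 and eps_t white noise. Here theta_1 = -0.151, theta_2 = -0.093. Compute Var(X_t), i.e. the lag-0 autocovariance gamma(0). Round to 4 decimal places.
\gamma(0) = 3.0944

For an MA(q) process X_t = eps_t + sum_i theta_i eps_{t-i} with
Var(eps_t) = sigma^2, the variance is
  gamma(0) = sigma^2 * (1 + sum_i theta_i^2).
  sum_i theta_i^2 = (-0.151)^2 + (-0.093)^2 = 0.022801 + 0.008649 = 0.03145.
  gamma(0) = 3 * (1 + 0.03145) = 3 * 1.03145 = 3.09435, which rounds to 3.0944.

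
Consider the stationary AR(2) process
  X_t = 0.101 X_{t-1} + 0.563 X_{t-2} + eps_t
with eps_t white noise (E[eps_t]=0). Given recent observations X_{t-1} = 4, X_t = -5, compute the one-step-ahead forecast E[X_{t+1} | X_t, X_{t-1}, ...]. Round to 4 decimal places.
E[X_{t+1} \mid \mathcal F_t] = 1.7470

For an AR(p) model X_t = c + sum_i phi_i X_{t-i} + eps_t, the
one-step-ahead conditional mean is
  E[X_{t+1} | X_t, ...] = c + sum_i phi_i X_{t+1-i}.
Substitute known values:
  E[X_{t+1} | ...] = (0.101) * (-5) + (0.563) * (4)
                   = 1.7470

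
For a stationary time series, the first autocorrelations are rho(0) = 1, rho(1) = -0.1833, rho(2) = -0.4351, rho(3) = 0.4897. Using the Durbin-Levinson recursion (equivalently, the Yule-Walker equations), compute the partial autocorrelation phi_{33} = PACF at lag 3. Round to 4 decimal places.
\phi_{33} = 0.3820

The PACF at lag k is phi_{kk}, the last component of the solution
to the Yule-Walker system G_k phi = r_k where
  (G_k)_{ij} = rho(|i - j|), (r_k)_i = rho(i), i,j = 1..k.
Equivalently, Durbin-Levinson gives phi_{kk} iteratively:
  phi_{11} = rho(1)
  phi_{kk} = [rho(k) - sum_{j=1..k-1} phi_{k-1,j} rho(k-j)]
            / [1 - sum_{j=1..k-1} phi_{k-1,j} rho(j)],
  phi_{k,j} = phi_{k-1,j} - phi_{kk} phi_{k-1,k-j},  j = 1..k-1.
Step k = 1:
  phi_11 = rho(1) = -0.1833.
Step k = 2:
  phi_22 = [rho(2) - phi_11 rho(1)] / [1 - phi_11 rho(1)] = [-0.4351 - (-0.1833)(-0.1833)] / [1 - (-0.1833)(-0.1833)]
         = -0.46869889 / 0.96640111 = -0.484994.
  Update: phi_21 = phi_11 - phi_22 phi_11 = -0.1833 - (-0.484994)(-0.1833) = -0.272199.
Step k = 3:
  phi_33 = [rho(3) - phi_21 rho(2) - phi_22 rho(1)] / [1 - phi_21 rho(1) - phi_22 rho(2)]
    numerator   = 0.4897 - (-0.272199)(-0.4351) - (-0.484994)(-0.1833) = 0.2823666
    denominator = 1 - (-0.272199)(-0.1833) - (-0.484994)(-0.4351) = 0.73908489
  phi_33 = 0.2823666 / 0.73908489 = 0.382.
Therefore phi_{33} = 0.3820.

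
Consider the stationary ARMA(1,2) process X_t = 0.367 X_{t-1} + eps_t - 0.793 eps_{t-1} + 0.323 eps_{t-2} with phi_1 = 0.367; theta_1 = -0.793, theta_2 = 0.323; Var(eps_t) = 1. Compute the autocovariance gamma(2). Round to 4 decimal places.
\gamma(2) = 0.1449

Multiply the model equation by X_{t-k} and take expectations. With theta_0 = psi_0 = 1 and psi_j the MA(infinity) weights, this gives
  gamma(k) - sum_i phi_i gamma(k-i) = c_k,
  c_k = sigma^2 * sum_{j=k..q} theta_j psi_{j-k}   (c_k = 0 for k > q),
using gamma(-m) = gamma(m).
psi-weights needed (psi_j = theta_j + sum_i phi_i psi_{j-i}):
  psi_1 = theta_1 + phi_1 = -0.793 + (0.367) = -0.426
  psi_2 = theta_2 + phi_1 psi_1 = 0.323 + (0.367)(-0.426) = 0.166658
Right-hand sides:
  c_0 = sigma^2 (1 + theta_1 psi_1 + theta_2 psi_2) = 1 * (1 + (-0.793)(-0.426) + (0.323)(0.166658)) = 1 * 1.391649 = 1.391649
  c_1 = sigma^2 (theta_1 + theta_2 psi_1) = 1 * (-0.793 + (0.323)(-0.426)) = -0.930598
  c_2 = sigma^2 theta_2 = 1 * (0.323) = 0.323
Equations for k = 0 and k = 1 (AR order 1):
  gamma(0) = phi_1 gamma(1) + c_0
  gamma(1) = phi_1 gamma(0) + c_1
Substituting the second into the first: gamma(0) (1 - phi_1^2) = c_0 + phi_1 c_1, so
  gamma(0) = (c_0 + phi_1 c_1) / (1 - phi_1^2) = (1.391649 + (0.367)(-0.930598)) / (1 - (0.367)^2) = 1.050119 / 0.865311 = 1.213574.
  gamma(1) = phi_1 gamma(0) + c_1 = (0.367)(1.213574) + (-0.930598) = -0.485216.
For k = 2: gamma(2) = phi_1 gamma(1) + c_2
  = (0.367)(-0.485216) + (0.323) = 0.144926.
Therefore gamma(2) = 0.1449 (to 4 decimal places).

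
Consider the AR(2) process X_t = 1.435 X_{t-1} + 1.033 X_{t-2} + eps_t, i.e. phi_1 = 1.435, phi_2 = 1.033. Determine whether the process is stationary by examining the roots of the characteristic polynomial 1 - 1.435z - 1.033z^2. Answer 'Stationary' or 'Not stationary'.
\text{Not stationary}

The AR(p) characteristic polynomial is P(z) = 1 - 1.435z - 1.033z^2.
Stationarity requires all roots to lie outside the unit circle, i.e. |z| > 1 for every root.
Set 1 + (-1.435) z + (-1.033) z^2 = 0, i.e. a z^2 + b z + c = 0 with a = -1.033, b = -1.435, c = 1.
Discriminant D = b^2 - 4ac = (-1.435)^2 - 4*(-1.033)*1 = 2.059225 - (-4.132) = 6.191225.
D >= 0, so the roots are real: z = (-b +/- sqrt(D)) / (2a) = (1.435 +/- 2.488217) / (-2.066).
  z_1 = (1.435 + 2.488217) / (-2.066) = -1.8989,   |z_1| = 1.8989.
  z_2 = (1.435 - 2.488217) / (-2.066) = 0.5098,   |z_2| = 0.5098.
Moduli of all roots: 1.8989, 0.5098.
All moduli strictly greater than 1? No.
Verdict: Not stationary.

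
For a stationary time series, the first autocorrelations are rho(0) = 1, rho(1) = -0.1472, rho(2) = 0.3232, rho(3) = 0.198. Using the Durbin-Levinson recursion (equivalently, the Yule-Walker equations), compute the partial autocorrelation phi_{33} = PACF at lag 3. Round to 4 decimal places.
\phi_{33} = 0.3120

The PACF at lag k is phi_{kk}, the last component of the solution
to the Yule-Walker system G_k phi = r_k where
  (G_k)_{ij} = rho(|i - j|), (r_k)_i = rho(i), i,j = 1..k.
Equivalently, Durbin-Levinson gives phi_{kk} iteratively:
  phi_{11} = rho(1)
  phi_{kk} = [rho(k) - sum_{j=1..k-1} phi_{k-1,j} rho(k-j)]
            / [1 - sum_{j=1..k-1} phi_{k-1,j} rho(j)],
  phi_{k,j} = phi_{k-1,j} - phi_{kk} phi_{k-1,k-j},  j = 1..k-1.
Step k = 1:
  phi_11 = rho(1) = -0.1472.
Step k = 2:
  phi_22 = [rho(2) - phi_11 rho(1)] / [1 - phi_11 rho(1)] = [0.3232 - (-0.1472)(-0.1472)] / [1 - (-0.1472)(-0.1472)]
         = 0.30153216 / 0.97833216 = 0.30821.
  Update: phi_21 = phi_11 - phi_22 phi_11 = -0.1472 - (0.30821)(-0.1472) = -0.101831.
Step k = 3:
  phi_33 = [rho(3) - phi_21 rho(2) - phi_22 rho(1)] / [1 - phi_21 rho(1) - phi_22 rho(2)]
    numerator   = 0.198 - (-0.101831)(0.3232) - (0.30821)(-0.1472) = 0.27628049
    denominator = 1 - (-0.101831)(-0.1472) - (0.30821)(0.3232) = 0.88539681
  phi_33 = 0.27628049 / 0.88539681 = 0.312.
Therefore phi_{33} = 0.3120.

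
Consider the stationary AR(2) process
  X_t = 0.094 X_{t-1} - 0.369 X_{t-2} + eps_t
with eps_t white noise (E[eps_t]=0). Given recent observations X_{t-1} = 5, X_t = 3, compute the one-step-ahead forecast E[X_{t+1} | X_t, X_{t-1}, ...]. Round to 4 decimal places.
E[X_{t+1} \mid \mathcal F_t] = -1.5630

For an AR(p) model X_t = c + sum_i phi_i X_{t-i} + eps_t, the
one-step-ahead conditional mean is
  E[X_{t+1} | X_t, ...] = c + sum_i phi_i X_{t+1-i}.
Substitute known values:
  E[X_{t+1} | ...] = (0.094) * (3) + (-0.369) * (5)
                   = -1.5630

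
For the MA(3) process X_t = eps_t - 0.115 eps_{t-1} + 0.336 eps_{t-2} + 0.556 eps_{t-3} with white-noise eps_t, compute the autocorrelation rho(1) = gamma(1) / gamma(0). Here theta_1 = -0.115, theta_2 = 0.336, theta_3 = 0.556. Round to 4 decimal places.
\rho(1) = 0.0231

For an MA(q) process with theta_0 = 1, the autocovariance is
  gamma(k) = sigma^2 * sum_{i=0..q-k} theta_i * theta_{i+k},
and rho(k) = gamma(k) / gamma(0). Sigma^2 cancels.
  numerator   = (1)*(-0.115) + (-0.115)*(0.336) + (0.336)*(0.556) = 0.033176.
  denominator = (1)^2 + (-0.115)^2 + (0.336)^2 + (0.556)^2 = 1.435257.
  rho(1) = 0.033176 / 1.435257 = 0.0231.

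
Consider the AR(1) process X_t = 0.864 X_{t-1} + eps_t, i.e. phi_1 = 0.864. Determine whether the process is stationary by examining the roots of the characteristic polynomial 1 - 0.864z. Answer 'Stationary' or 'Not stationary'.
\text{Stationary}

The AR(p) characteristic polynomial is P(z) = 1 - 0.864z.
Stationarity requires all roots to lie outside the unit circle, i.e. |z| > 1 for every root.
This is linear in z: 1 + (-0.864) z = 0  =>  z = -1/(-0.864) = 1.157407,  |z| = 1.157407.
Moduli of all roots: 1.1574.
All moduli strictly greater than 1? Yes.
Verdict: Stationary.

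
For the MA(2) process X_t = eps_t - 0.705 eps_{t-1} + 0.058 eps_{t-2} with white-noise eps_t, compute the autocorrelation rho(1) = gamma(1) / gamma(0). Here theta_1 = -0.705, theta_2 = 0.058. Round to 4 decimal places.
\rho(1) = -0.4971

For an MA(q) process with theta_0 = 1, the autocovariance is
  gamma(k) = sigma^2 * sum_{i=0..q-k} theta_i * theta_{i+k},
and rho(k) = gamma(k) / gamma(0). Sigma^2 cancels.
  numerator   = (1)*(-0.705) + (-0.705)*(0.058) = -0.74589.
  denominator = (1)^2 + (-0.705)^2 + (0.058)^2 = 1.500389.
  rho(1) = -0.74589 / 1.500389 = -0.4971.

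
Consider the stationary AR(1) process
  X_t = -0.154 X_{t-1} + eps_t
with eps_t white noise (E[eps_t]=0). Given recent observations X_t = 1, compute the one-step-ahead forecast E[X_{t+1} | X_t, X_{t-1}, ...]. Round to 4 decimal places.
E[X_{t+1} \mid \mathcal F_t] = -0.1540

For an AR(p) model X_t = c + sum_i phi_i X_{t-i} + eps_t, the
one-step-ahead conditional mean is
  E[X_{t+1} | X_t, ...] = c + sum_i phi_i X_{t+1-i}.
Substitute known values:
  E[X_{t+1} | ...] = (-0.154) * (1)
                   = -0.1540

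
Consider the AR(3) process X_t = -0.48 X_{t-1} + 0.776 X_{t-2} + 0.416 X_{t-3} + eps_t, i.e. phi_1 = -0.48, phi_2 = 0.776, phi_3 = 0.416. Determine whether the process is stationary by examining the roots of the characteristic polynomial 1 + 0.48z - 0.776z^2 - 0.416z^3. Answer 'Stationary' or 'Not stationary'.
\text{Stationary}

The AR(p) characteristic polynomial is P(z) = 1 + 0.48z - 0.776z^2 - 0.416z^3.
Stationarity requires all roots to lie outside the unit circle, i.e. |z| > 1 for every root.
Degree 3: look for a simple real root z0 first, then factor out (1 - z/z0) and solve the remaining quadratic.
Testing z0 = -1.25: P(-1.25) = 1 + (0.48)(-1.25) + (-0.776)(-1.25)^2 + (-0.416)(-1.25)^3
  = 1 + (-0.6) + (-1.2125) + (0.8125) = 0.  So z_0 = -1.25 is a root, |z_0| = 1.25.
Divide out the factor (1 + 0.8 z) = (1 - z/z0) (since 1/z0 = -0.8):
  P(z) = (1 + 0.8 z)(1 + (-0.32) z + (-0.52) z^2)
  [check: z-coef -0.32 - (-0.8) = 0.48; z^2-coef -0.52 - (-0.8)(-0.32) = -0.776; z^3-coef -(-0.8)(-0.52) = -0.416.]
Remaining roots from the quadratic factor 1 + (-0.32) z + (-0.52) z^2:
  Set 1 + (-0.32) z + (-0.52) z^2 = 0, i.e. a z^2 + b z + c = 0 with a = -0.52, b = -0.32, c = 1.
  Discriminant D = b^2 - 4ac = (-0.32)^2 - 4*(-0.52)*1 = 0.1024 - (-2.08) = 2.1824.
  D >= 0, so the roots are real: z = (-b +/- sqrt(D)) / (2a) = (0.32 +/- 1.477295) / (-1.04).
    z_1 = (0.32 + 1.477295) / (-1.04) = -1.7282,   |z_1| = 1.7282.
    z_2 = (0.32 - 1.477295) / (-1.04) = 1.1128,   |z_2| = 1.1128.
Moduli of all roots: 1.2500, 1.7282, 1.1128.
All moduli strictly greater than 1? Yes.
Verdict: Stationary.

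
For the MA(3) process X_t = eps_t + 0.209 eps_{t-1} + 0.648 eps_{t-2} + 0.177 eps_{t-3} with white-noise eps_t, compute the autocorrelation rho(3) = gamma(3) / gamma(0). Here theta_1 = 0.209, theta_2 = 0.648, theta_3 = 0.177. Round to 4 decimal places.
\rho(3) = 0.1184

For an MA(q) process with theta_0 = 1, the autocovariance is
  gamma(k) = sigma^2 * sum_{i=0..q-k} theta_i * theta_{i+k},
and rho(k) = gamma(k) / gamma(0). Sigma^2 cancels.
  numerator   = (1)*(0.177) = 0.177.
  denominator = (1)^2 + (0.209)^2 + (0.648)^2 + (0.177)^2 = 1.494914.
  rho(3) = 0.177 / 1.494914 = 0.1184.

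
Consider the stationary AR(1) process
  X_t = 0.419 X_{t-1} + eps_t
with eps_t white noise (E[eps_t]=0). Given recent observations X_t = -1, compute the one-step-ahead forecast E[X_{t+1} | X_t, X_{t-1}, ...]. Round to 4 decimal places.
E[X_{t+1} \mid \mathcal F_t] = -0.4190

For an AR(p) model X_t = c + sum_i phi_i X_{t-i} + eps_t, the
one-step-ahead conditional mean is
  E[X_{t+1} | X_t, ...] = c + sum_i phi_i X_{t+1-i}.
Substitute known values:
  E[X_{t+1} | ...] = (0.419) * (-1)
                   = -0.4190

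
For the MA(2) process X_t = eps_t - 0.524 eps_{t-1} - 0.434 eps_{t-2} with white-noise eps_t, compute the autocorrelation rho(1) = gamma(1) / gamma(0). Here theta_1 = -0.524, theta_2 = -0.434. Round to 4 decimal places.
\rho(1) = -0.2027

For an MA(q) process with theta_0 = 1, the autocovariance is
  gamma(k) = sigma^2 * sum_{i=0..q-k} theta_i * theta_{i+k},
and rho(k) = gamma(k) / gamma(0). Sigma^2 cancels.
  numerator   = (1)*(-0.524) + (-0.524)*(-0.434) = -0.296584.
  denominator = (1)^2 + (-0.524)^2 + (-0.434)^2 = 1.462932.
  rho(1) = -0.296584 / 1.462932 = -0.2027.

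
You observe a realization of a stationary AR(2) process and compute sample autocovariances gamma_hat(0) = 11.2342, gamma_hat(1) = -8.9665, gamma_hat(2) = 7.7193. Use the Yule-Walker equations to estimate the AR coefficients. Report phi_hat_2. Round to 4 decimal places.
\hat\phi_{2} = 0.1380

The Yule-Walker equations for an AR(p) process read, in matrix form,
  Gamma_p phi = r_p,   with   (Gamma_p)_{ij} = gamma(|i - j|),
                       (r_p)_i = gamma(i),   i,j = 1..p.
Substitute the sample gammas (Toeplitz matrix and right-hand side of size 2):
  Gamma_p = [[11.2342, -8.9665], [-8.9665, 11.2342]]
  r_p     = [-8.9665, 7.7193]
Written out:
  11.2342 phi_1 - 8.9665 phi_2 = -8.9665
  -8.9665 phi_1 + 11.2342 phi_2 = 7.7193
Solve by Cramer's rule:
  det = gamma(0)^2 - gamma(1)^2 = (11.2342)^2 - (-8.9665)^2 = 126.20724964 - 80.39812225 = 45.80912739
  phi_hat_1 = [gamma(1) gamma(0) - gamma(1) gamma(2)] / det = [(-8.9665)(11.2342) - (-8.9665)(7.7193)] / 45.80912739 = -31.51635085 / 45.80912739 = -0.688
  phi_hat_2 = [gamma(0) gamma(2) - gamma(1)^2] / det = [(11.2342)(7.7193) - (-8.9665)^2] / 45.80912739 = 6.32203781 / 45.80912739 = 0.138
So phi_hat = [-0.6880, 0.1380].
Therefore phi_hat_2 = 0.1380.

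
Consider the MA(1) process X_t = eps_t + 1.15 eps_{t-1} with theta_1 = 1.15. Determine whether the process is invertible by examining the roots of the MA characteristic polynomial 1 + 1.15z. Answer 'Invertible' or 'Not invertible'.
\text{Not invertible}

The MA(q) characteristic polynomial is P(z) = 1 + 1.15z.
Invertibility requires all roots to lie outside the unit circle, i.e. |z| > 1 for every root.
This is linear in z: 1 + (1.15) z = 0  =>  z = -1/(1.15) = -0.869565,  |z| = 0.869565.
Moduli of all roots: 0.8696.
All moduli strictly greater than 1? No.
Verdict: Not invertible.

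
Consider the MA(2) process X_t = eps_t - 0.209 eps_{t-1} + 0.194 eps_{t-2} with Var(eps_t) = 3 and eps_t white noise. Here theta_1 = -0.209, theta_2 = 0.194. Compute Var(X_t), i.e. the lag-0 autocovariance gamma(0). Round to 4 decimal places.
\gamma(0) = 3.2440

For an MA(q) process X_t = eps_t + sum_i theta_i eps_{t-i} with
Var(eps_t) = sigma^2, the variance is
  gamma(0) = sigma^2 * (1 + sum_i theta_i^2).
  sum_i theta_i^2 = (-0.209)^2 + (0.194)^2 = 0.043681 + 0.037636 = 0.081317.
  gamma(0) = 3 * (1 + 0.081317) = 3 * 1.081317 = 3.243951, which rounds to 3.2440.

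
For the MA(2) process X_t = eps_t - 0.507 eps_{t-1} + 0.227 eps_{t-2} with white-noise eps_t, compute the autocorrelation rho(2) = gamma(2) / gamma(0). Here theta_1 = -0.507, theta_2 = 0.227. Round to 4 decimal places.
\rho(2) = 0.1735

For an MA(q) process with theta_0 = 1, the autocovariance is
  gamma(k) = sigma^2 * sum_{i=0..q-k} theta_i * theta_{i+k},
and rho(k) = gamma(k) / gamma(0). Sigma^2 cancels.
  numerator   = (1)*(0.227) = 0.227.
  denominator = (1)^2 + (-0.507)^2 + (0.227)^2 = 1.308578.
  rho(2) = 0.227 / 1.308578 = 0.1735.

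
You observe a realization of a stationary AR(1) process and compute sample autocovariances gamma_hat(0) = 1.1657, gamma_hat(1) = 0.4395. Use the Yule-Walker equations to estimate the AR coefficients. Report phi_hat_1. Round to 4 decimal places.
\hat\phi_{1} = 0.3770

The Yule-Walker equations for an AR(p) process read, in matrix form,
  Gamma_p phi = r_p,   with   (Gamma_p)_{ij} = gamma(|i - j|),
                       (r_p)_i = gamma(i),   i,j = 1..p.
Substitute the sample gammas (Toeplitz matrix and right-hand side of size 1):
  Gamma_p = [[1.1657]]
  r_p     = [0.4395]
With p = 1 this is the single equation gamma(0) phi_1 = gamma(1):
  phi_hat_1 = gamma(1) / gamma(0) = 0.4395 / 1.1657 = 0.3770.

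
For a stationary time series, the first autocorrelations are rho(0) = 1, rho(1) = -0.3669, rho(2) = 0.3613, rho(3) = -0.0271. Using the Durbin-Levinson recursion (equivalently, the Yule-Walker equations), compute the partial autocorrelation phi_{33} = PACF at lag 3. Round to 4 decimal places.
\phi_{33} = 0.2070

The PACF at lag k is phi_{kk}, the last component of the solution
to the Yule-Walker system G_k phi = r_k where
  (G_k)_{ij} = rho(|i - j|), (r_k)_i = rho(i), i,j = 1..k.
Equivalently, Durbin-Levinson gives phi_{kk} iteratively:
  phi_{11} = rho(1)
  phi_{kk} = [rho(k) - sum_{j=1..k-1} phi_{k-1,j} rho(k-j)]
            / [1 - sum_{j=1..k-1} phi_{k-1,j} rho(j)],
  phi_{k,j} = phi_{k-1,j} - phi_{kk} phi_{k-1,k-j},  j = 1..k-1.
Step k = 1:
  phi_11 = rho(1) = -0.3669.
Step k = 2:
  phi_22 = [rho(2) - phi_11 rho(1)] / [1 - phi_11 rho(1)] = [0.3613 - (-0.3669)(-0.3669)] / [1 - (-0.3669)(-0.3669)]
         = 0.22668439 / 0.86538439 = 0.261946.
  Update: phi_21 = phi_11 - phi_22 phi_11 = -0.3669 - (0.261946)(-0.3669) = -0.270792.
Step k = 3:
  phi_33 = [rho(3) - phi_21 rho(2) - phi_22 rho(1)] / [1 - phi_21 rho(1) - phi_22 rho(2)]
    numerator   = -0.0271 - (-0.270792)(0.3613) - (0.261946)(-0.3669) = 0.16684525
    denominator = 1 - (-0.270792)(-0.3669) - (0.261946)(0.3613) = 0.80600521
  phi_33 = 0.16684525 / 0.80600521 = 0.207.
Therefore phi_{33} = 0.2070.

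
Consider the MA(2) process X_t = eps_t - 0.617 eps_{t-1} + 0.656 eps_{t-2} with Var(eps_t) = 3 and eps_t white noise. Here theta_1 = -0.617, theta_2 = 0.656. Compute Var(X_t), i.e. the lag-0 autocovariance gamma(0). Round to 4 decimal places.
\gamma(0) = 5.4331

For an MA(q) process X_t = eps_t + sum_i theta_i eps_{t-i} with
Var(eps_t) = sigma^2, the variance is
  gamma(0) = sigma^2 * (1 + sum_i theta_i^2).
  sum_i theta_i^2 = (-0.617)^2 + (0.656)^2 = 0.380689 + 0.430336 = 0.811025.
  gamma(0) = 3 * (1 + 0.811025) = 3 * 1.811025 = 5.433075, which rounds to 5.4331.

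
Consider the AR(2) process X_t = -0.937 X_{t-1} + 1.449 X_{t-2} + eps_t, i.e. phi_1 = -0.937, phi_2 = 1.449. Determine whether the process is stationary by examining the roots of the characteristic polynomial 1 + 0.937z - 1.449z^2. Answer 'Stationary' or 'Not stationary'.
\text{Not stationary}

The AR(p) characteristic polynomial is P(z) = 1 + 0.937z - 1.449z^2.
Stationarity requires all roots to lie outside the unit circle, i.e. |z| > 1 for every root.
Set 1 + (0.937) z + (-1.449) z^2 = 0, i.e. a z^2 + b z + c = 0 with a = -1.449, b = 0.937, c = 1.
Discriminant D = b^2 - 4ac = (0.937)^2 - 4*(-1.449)*1 = 0.877969 - (-5.796) = 6.673969.
D >= 0, so the roots are real: z = (-b +/- sqrt(D)) / (2a) = (-0.937 +/- 2.583403) / (-2.898).
  z_1 = (-0.937 + 2.583403) / (-2.898) = -0.5681,   |z_1| = 0.5681.
  z_2 = (-0.937 - 2.583403) / (-2.898) = 1.2148,   |z_2| = 1.2148.
Moduli of all roots: 0.5681, 1.2148.
All moduli strictly greater than 1? No.
Verdict: Not stationary.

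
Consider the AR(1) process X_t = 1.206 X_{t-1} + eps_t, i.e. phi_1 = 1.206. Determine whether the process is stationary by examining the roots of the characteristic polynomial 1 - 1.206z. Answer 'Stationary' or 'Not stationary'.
\text{Not stationary}

The AR(p) characteristic polynomial is P(z) = 1 - 1.206z.
Stationarity requires all roots to lie outside the unit circle, i.e. |z| > 1 for every root.
This is linear in z: 1 + (-1.206) z = 0  =>  z = -1/(-1.206) = 0.829187,  |z| = 0.829187.
Moduli of all roots: 0.8292.
All moduli strictly greater than 1? No.
Verdict: Not stationary.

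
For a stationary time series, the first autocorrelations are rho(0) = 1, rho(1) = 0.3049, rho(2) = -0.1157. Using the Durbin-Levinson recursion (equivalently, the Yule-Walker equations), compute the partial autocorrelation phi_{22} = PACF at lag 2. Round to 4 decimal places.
\phi_{22} = -0.2301

The PACF at lag k is phi_{kk}, the last component of the solution
to the Yule-Walker system G_k phi = r_k where
  (G_k)_{ij} = rho(|i - j|), (r_k)_i = rho(i), i,j = 1..k.
Equivalently, Durbin-Levinson gives phi_{kk} iteratively:
  phi_{11} = rho(1)
  phi_{kk} = [rho(k) - sum_{j=1..k-1} phi_{k-1,j} rho(k-j)]
            / [1 - sum_{j=1..k-1} phi_{k-1,j} rho(j)],
  phi_{k,j} = phi_{k-1,j} - phi_{kk} phi_{k-1,k-j},  j = 1..k-1.
Step k = 1:
  phi_11 = rho(1) = 0.3049.
Step k = 2:
  phi_22 = [rho(2) - phi_11 rho(1)] / [1 - phi_11 rho(1)] = [-0.1157 - (0.3049)(0.3049)] / [1 - (0.3049)(0.3049)]
         = -0.20866401 / 0.90703599 = -0.2301.
Therefore phi_{22} = -0.2301.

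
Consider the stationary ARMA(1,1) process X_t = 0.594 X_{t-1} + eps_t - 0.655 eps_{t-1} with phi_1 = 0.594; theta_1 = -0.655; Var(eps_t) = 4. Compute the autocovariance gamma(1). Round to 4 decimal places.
\gamma(1) = -0.2303

Multiply the model equation by X_{t-k} and take expectations. With theta_0 = psi_0 = 1 and psi_j the MA(infinity) weights, this gives
  gamma(k) - sum_i phi_i gamma(k-i) = c_k,
  c_k = sigma^2 * sum_{j=k..q} theta_j psi_{j-k}   (c_k = 0 for k > q),
using gamma(-m) = gamma(m).
psi-weights needed (psi_j = theta_j + sum_i phi_i psi_{j-i}):
  psi_1 = theta_1 + phi_1 = -0.655 + (0.594) = -0.061
Right-hand sides:
  c_0 = sigma^2 (1 + theta_1 psi_1) = 4 * (1 + (-0.655)(-0.061)) = 4 * 1.039955 = 4.15982
  c_1 = sigma^2 theta_1 = 4 * (-0.655) = -2.62
  c_2 = 0
Equations for k = 0 and k = 1 (AR order 1):
  gamma(0) = phi_1 gamma(1) + c_0
  gamma(1) = phi_1 gamma(0) + c_1
Substituting the second into the first: gamma(0) (1 - phi_1^2) = c_0 + phi_1 c_1, so
  gamma(0) = (c_0 + phi_1 c_1) / (1 - phi_1^2) = (4.15982 + (0.594)(-2.62)) / (1 - (0.594)^2) = 2.60354 / 0.647164 = 4.022999.
  gamma(1) = phi_1 gamma(0) + c_1 = (0.594)(4.022999) + (-2.62) = -0.230339.
Therefore gamma(1) = -0.2303 (to 4 decimal places).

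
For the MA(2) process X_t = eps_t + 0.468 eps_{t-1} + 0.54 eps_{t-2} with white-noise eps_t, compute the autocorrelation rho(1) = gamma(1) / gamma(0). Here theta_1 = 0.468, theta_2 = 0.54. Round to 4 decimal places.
\rho(1) = 0.4771

For an MA(q) process with theta_0 = 1, the autocovariance is
  gamma(k) = sigma^2 * sum_{i=0..q-k} theta_i * theta_{i+k},
and rho(k) = gamma(k) / gamma(0). Sigma^2 cancels.
  numerator   = (1)*(0.468) + (0.468)*(0.54) = 0.72072.
  denominator = (1)^2 + (0.468)^2 + (0.54)^2 = 1.510624.
  rho(1) = 0.72072 / 1.510624 = 0.4771.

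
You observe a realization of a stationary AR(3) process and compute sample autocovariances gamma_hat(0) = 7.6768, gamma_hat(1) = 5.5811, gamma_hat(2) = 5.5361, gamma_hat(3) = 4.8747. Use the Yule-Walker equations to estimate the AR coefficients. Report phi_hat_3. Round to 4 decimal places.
\hat\phi_{3} = 0.0710

The Yule-Walker equations for an AR(p) process read, in matrix form,
  Gamma_p phi = r_p,   with   (Gamma_p)_{ij} = gamma(|i - j|),
                       (r_p)_i = gamma(i),   i,j = 1..p.
Substitute the sample gammas (Toeplitz matrix and right-hand side of size 3):
  Gamma_p = [[7.6768, 5.5811, 5.5361], [5.5811, 7.6768, 5.5811], [5.5361, 5.5811, 7.6768]]
  r_p     = [5.5811, 5.5361, 4.8747]
Written out (R1..R3):
  (R1) 7.6768 phi_1 + 5.5811 phi_2 + 5.5361 phi_3 = 5.5811
  (R2) 5.5811 phi_1 + 7.6768 phi_2 + 5.5811 phi_3 = 5.5361
  (R3) 5.5361 phi_1 + 5.5811 phi_2 + 7.6768 phi_3 = 4.8747
Gaussian elimination:
  R2 <- R2 - (5.5811/7.6768) R1 = R2 - (0.727009) R1:  3.619292 phi_2 + 1.556307 phi_3 = 1.478592
  R3 <- R3 - (5.5361/7.6768) R1 = R3 - (0.721147) R1:  1.556307 phi_2 + 3.684459 phi_3 = 0.849907
  R3 <- R3 - (1.556307/3.619292) R2 = R3 - (0.430003) R2:  3.015242 phi_3 = 0.214108
Back-substitution:
  phi_hat_3 = 0.214108 / 3.015242 = 0.071009
  phi_hat_2 = (1.478592 - (1.556307)(0.071009)) / 3.619292 = 0.377997
  phi_hat_1 = (5.5811 - (5.5811)(0.377997) - (5.5361)(0.071009)) / 7.6768 = 0.400994
So phi_hat = [0.4010, 0.3780, 0.0710].
Therefore phi_hat_3 = 0.0710.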